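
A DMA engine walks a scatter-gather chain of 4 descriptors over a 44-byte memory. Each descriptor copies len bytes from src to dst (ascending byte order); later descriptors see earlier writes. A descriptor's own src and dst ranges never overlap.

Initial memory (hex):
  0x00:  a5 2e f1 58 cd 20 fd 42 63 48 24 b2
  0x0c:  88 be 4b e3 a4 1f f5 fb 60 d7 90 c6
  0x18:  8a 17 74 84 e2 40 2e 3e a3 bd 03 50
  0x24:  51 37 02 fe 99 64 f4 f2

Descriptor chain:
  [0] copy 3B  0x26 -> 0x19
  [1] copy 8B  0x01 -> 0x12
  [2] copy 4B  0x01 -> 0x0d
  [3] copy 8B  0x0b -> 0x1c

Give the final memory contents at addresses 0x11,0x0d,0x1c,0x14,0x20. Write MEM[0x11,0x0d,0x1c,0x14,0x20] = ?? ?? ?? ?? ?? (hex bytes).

MEM[0x11,0x0d,0x1c,0x14,0x20] = 1f 2e b2 58 58

D0: mem[0x19..0x1b] <- [02 fe 99]
D1: mem[0x12..0x19] <- [2e f1 58 cd 20 fd 42 63]
D2: mem[0x0d..0x10] <- [2e f1 58 cd]
D3: mem[0x1c..0x23] <- [b2 88 2e f1 58 cd 1f 2e]
query mem[0x11]=0x1f, mem[0x0d]=0x2e, mem[0x1c]=0xb2, mem[0x14]=0x58, mem[0x20]=0x58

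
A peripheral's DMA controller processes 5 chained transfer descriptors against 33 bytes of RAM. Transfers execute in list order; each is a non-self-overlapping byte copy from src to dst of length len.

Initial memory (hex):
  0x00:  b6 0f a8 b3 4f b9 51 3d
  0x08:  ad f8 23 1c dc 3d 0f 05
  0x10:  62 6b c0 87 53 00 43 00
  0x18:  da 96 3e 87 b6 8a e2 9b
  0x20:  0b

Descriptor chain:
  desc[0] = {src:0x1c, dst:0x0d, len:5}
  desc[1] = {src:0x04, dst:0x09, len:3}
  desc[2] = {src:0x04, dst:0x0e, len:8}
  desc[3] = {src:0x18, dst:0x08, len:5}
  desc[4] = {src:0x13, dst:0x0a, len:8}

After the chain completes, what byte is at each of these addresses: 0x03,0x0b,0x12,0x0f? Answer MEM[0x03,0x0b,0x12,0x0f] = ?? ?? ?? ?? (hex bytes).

  after D0: wrote 5B at 0x0d = b68ae29b0b
  after D1: wrote 3B at 0x09 = 4fb951
  after D2: wrote 8B at 0x0e = 4fb9513dad4fb951
  after D3: wrote 5B at 0x08 = da963e87b6
  after D4: wrote 8B at 0x0a = 4fb9514300da963e
query mem[0x03]=0xb3, mem[0x0b]=0xb9, mem[0x12]=0xad, mem[0x0f]=0xda

MEM[0x03,0x0b,0x12,0x0f] = b3 b9 ad da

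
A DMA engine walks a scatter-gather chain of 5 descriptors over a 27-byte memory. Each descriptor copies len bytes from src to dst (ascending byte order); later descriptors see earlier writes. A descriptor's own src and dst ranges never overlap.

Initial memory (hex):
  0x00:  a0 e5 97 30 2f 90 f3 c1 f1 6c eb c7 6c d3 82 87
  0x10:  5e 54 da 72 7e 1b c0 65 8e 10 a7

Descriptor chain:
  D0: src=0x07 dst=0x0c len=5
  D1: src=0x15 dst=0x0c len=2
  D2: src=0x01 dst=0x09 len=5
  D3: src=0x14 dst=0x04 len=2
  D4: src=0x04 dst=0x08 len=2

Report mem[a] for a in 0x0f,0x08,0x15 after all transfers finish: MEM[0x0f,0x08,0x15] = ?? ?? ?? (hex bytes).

  after D0: wrote 5B at 0x0c = c1f16cebc7
  after D1: wrote 2B at 0x0c = 1bc0
  after D2: wrote 5B at 0x09 = e597302f90
  after D3: wrote 2B at 0x04 = 7e1b
  after D4: wrote 2B at 0x08 = 7e1b
query mem[0x0f]=0xeb, mem[0x08]=0x7e, mem[0x15]=0x1b

MEM[0x0f,0x08,0x15] = eb 7e 1b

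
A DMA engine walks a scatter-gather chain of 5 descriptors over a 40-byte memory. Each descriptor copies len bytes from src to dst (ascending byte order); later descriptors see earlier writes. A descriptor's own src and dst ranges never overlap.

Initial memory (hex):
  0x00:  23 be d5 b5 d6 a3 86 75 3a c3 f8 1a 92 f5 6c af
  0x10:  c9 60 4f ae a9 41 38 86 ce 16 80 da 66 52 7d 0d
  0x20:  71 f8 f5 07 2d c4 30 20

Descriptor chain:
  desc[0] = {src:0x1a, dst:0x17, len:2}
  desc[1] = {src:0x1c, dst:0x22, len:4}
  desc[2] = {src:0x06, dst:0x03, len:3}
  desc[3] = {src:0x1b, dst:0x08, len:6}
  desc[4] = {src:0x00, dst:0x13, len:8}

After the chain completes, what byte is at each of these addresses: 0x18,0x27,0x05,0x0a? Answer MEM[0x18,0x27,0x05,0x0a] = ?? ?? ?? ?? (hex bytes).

MEM[0x18,0x27,0x05,0x0a] = 3a 20 3a 52

#0 dst[0x17+2] := {0x80,0xda}
#1 dst[0x22+4] := {0x66,0x52,0x7d,0x0d}
#2 dst[0x03+3] := {0x86,0x75,0x3a}
#3 dst[0x08+6] := {0xda,0x66,0x52,0x7d,0x0d,0x71}
#4 dst[0x13+8] := {0x23,0xbe,0xd5,0x86,0x75,0x3a,0x86,0x75}
query mem[0x18]=0x3a, mem[0x27]=0x20, mem[0x05]=0x3a, mem[0x0a]=0x52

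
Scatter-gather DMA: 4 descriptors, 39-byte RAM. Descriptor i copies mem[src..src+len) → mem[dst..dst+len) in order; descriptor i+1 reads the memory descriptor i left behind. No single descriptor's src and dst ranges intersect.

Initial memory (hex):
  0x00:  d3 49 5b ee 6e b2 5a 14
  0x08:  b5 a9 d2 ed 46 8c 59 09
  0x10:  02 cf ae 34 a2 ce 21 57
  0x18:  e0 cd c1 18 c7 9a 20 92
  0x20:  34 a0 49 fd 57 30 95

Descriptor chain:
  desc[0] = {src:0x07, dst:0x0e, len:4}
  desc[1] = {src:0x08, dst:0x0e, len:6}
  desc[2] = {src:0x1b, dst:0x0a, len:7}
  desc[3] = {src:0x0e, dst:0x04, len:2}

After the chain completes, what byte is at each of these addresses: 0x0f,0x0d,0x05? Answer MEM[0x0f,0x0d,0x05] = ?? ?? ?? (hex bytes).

[0] 0x07->0x0e len=4 : 14 b5 a9 d2
[1] 0x08->0x0e len=6 : b5 a9 d2 ed 46 8c
[2] 0x1b->0x0a len=7 : 18 c7 9a 20 92 34 a0
[3] 0x0e->0x04 len=2 : 92 34
query mem[0x0f]=0x34, mem[0x0d]=0x20, mem[0x05]=0x34

MEM[0x0f,0x0d,0x05] = 34 20 34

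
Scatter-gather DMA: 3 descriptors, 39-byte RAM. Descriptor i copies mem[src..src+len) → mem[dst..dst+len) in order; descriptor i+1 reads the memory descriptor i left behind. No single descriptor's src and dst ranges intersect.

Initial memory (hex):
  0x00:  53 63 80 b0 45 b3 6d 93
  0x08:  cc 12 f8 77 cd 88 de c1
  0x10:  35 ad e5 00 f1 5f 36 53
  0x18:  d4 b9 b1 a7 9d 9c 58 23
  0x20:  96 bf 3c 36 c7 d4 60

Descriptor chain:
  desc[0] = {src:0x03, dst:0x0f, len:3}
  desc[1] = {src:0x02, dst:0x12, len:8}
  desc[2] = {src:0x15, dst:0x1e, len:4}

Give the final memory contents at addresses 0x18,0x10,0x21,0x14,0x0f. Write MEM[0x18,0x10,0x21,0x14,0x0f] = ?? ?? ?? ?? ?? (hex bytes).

MEM[0x18,0x10,0x21,0x14,0x0f] = cc 45 cc 45 b0

D0: mem[0x0f..0x11] <- [b0 45 b3]
D1: mem[0x12..0x19] <- [80 b0 45 b3 6d 93 cc 12]
D2: mem[0x1e..0x21] <- [b3 6d 93 cc]
query mem[0x18]=0xcc, mem[0x10]=0x45, mem[0x21]=0xcc, mem[0x14]=0x45, mem[0x0f]=0xb0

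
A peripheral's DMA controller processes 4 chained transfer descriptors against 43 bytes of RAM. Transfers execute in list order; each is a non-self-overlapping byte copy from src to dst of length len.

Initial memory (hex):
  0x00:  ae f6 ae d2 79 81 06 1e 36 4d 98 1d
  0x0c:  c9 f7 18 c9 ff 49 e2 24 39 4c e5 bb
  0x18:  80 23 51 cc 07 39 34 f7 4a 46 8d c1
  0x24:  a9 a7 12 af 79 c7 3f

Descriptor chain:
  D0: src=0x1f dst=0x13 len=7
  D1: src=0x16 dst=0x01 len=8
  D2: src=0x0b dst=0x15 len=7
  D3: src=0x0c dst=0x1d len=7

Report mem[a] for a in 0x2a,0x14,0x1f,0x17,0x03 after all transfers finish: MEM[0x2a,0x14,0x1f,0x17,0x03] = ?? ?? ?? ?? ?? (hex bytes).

MEM[0x2a,0x14,0x1f,0x17,0x03] = 3f 4a 18 f7 a9

#0 dst[0x13+7] := {0xf7,0x4a,0x46,0x8d,0xc1,0xa9,0xa7}
#1 dst[0x01+8] := {0x8d,0xc1,0xa9,0xa7,0x51,0xcc,0x07,0x39}
#2 dst[0x15+7] := {0x1d,0xc9,0xf7,0x18,0xc9,0xff,0x49}
#3 dst[0x1d+7] := {0xc9,0xf7,0x18,0xc9,0xff,0x49,0xe2}
query mem[0x2a]=0x3f, mem[0x14]=0x4a, mem[0x1f]=0x18, mem[0x17]=0xf7, mem[0x03]=0xa9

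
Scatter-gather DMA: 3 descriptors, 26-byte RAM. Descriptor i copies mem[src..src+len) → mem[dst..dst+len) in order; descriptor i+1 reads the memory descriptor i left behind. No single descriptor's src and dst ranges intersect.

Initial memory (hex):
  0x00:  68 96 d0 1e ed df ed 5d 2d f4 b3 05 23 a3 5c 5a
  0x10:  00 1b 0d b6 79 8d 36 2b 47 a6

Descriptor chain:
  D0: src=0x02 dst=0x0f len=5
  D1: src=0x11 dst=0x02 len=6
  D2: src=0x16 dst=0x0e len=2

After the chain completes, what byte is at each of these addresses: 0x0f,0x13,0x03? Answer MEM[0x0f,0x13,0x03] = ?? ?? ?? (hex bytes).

MEM[0x0f,0x13,0x03] = 2b ed df

[0] 0x02->0x0f len=5 : d0 1e ed df ed
[1] 0x11->0x02 len=6 : ed df ed 79 8d 36
[2] 0x16->0x0e len=2 : 36 2b
query mem[0x0f]=0x2b, mem[0x13]=0xed, mem[0x03]=0xdf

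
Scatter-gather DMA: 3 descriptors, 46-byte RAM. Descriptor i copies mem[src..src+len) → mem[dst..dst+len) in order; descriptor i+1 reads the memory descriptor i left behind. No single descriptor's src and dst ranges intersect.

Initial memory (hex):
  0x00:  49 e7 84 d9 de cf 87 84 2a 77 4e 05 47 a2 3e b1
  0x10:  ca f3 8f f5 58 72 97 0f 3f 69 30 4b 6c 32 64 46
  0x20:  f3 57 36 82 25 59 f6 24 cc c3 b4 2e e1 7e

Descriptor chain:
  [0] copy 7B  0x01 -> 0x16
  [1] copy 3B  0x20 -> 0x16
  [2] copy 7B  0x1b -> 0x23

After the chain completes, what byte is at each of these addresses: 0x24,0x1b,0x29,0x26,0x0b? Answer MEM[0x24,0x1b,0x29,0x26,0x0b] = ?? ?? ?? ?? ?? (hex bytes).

MEM[0x24,0x1b,0x29,0x26,0x0b] = 84 87 57 64 05

[0] 0x01->0x16 len=7 : e7 84 d9 de cf 87 84
[1] 0x20->0x16 len=3 : f3 57 36
[2] 0x1b->0x23 len=7 : 87 84 32 64 46 f3 57
query mem[0x24]=0x84, mem[0x1b]=0x87, mem[0x29]=0x57, mem[0x26]=0x64, mem[0x0b]=0x05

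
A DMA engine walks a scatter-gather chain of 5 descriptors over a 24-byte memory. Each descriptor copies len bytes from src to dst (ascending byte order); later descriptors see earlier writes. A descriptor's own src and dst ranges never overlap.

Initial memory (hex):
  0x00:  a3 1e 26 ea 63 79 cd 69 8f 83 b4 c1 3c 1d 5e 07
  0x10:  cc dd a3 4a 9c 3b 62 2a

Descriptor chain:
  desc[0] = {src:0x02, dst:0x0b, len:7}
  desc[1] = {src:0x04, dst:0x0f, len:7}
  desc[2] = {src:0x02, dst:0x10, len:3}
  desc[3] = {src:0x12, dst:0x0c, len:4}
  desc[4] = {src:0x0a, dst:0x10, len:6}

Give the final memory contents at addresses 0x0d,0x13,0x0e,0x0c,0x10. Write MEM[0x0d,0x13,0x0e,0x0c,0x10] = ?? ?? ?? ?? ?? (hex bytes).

MEM[0x0d,0x13,0x0e,0x0c,0x10] = 8f 8f 83 63 b4

D0: mem[0x0b..0x11] <- [26 ea 63 79 cd 69 8f]
D1: mem[0x0f..0x15] <- [63 79 cd 69 8f 83 b4]
D2: mem[0x10..0x12] <- [26 ea 63]
D3: mem[0x0c..0x0f] <- [63 8f 83 b4]
D4: mem[0x10..0x15] <- [b4 26 63 8f 83 b4]
query mem[0x0d]=0x8f, mem[0x13]=0x8f, mem[0x0e]=0x83, mem[0x0c]=0x63, mem[0x10]=0xb4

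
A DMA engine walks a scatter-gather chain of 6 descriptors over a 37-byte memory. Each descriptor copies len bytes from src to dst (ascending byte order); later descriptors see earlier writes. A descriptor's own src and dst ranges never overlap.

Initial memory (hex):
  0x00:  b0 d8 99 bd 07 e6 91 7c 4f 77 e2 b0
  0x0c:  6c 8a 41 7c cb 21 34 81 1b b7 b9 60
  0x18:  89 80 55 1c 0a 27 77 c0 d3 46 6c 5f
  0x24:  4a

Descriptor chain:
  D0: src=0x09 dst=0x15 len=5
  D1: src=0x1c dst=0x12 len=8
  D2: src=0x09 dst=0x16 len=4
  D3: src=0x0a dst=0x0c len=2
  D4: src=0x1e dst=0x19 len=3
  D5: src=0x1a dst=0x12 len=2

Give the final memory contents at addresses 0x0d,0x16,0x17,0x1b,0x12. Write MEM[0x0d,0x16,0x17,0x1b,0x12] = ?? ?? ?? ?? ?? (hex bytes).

MEM[0x0d,0x16,0x17,0x1b,0x12] = b0 77 e2 d3 c0

#0 dst[0x15+5] := {0x77,0xe2,0xb0,0x6c,0x8a}
#1 dst[0x12+8] := {0x0a,0x27,0x77,0xc0,0xd3,0x46,0x6c,0x5f}
#2 dst[0x16+4] := {0x77,0xe2,0xb0,0x6c}
#3 dst[0x0c+2] := {0xe2,0xb0}
#4 dst[0x19+3] := {0x77,0xc0,0xd3}
#5 dst[0x12+2] := {0xc0,0xd3}
query mem[0x0d]=0xb0, mem[0x16]=0x77, mem[0x17]=0xe2, mem[0x1b]=0xd3, mem[0x12]=0xc0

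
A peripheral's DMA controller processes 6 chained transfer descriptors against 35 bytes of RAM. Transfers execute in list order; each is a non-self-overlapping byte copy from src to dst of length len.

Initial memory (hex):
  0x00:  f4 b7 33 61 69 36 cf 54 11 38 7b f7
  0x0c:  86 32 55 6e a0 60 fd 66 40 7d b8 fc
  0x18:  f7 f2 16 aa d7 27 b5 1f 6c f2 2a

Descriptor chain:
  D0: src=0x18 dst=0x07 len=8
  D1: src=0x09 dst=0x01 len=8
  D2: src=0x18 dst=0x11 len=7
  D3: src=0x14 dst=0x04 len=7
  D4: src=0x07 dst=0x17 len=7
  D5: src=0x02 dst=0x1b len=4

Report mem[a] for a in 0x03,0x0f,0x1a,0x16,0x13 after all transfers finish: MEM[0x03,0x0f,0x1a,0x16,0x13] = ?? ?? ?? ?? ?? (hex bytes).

#0 dst[0x07+8] := {0xf7,0xf2,0x16,0xaa,0xd7,0x27,0xb5,0x1f}
#1 dst[0x01+8] := {0x16,0xaa,0xd7,0x27,0xb5,0x1f,0x6e,0xa0}
#2 dst[0x11+7] := {0xf7,0xf2,0x16,0xaa,0xd7,0x27,0xb5}
#3 dst[0x04+7] := {0xaa,0xd7,0x27,0xb5,0xf7,0xf2,0x16}
#4 dst[0x17+7] := {0xb5,0xf7,0xf2,0x16,0xd7,0x27,0xb5}
#5 dst[0x1b+4] := {0xaa,0xd7,0xaa,0xd7}
query mem[0x03]=0xd7, mem[0x0f]=0x6e, mem[0x1a]=0x16, mem[0x16]=0x27, mem[0x13]=0x16

MEM[0x03,0x0f,0x1a,0x16,0x13] = d7 6e 16 27 16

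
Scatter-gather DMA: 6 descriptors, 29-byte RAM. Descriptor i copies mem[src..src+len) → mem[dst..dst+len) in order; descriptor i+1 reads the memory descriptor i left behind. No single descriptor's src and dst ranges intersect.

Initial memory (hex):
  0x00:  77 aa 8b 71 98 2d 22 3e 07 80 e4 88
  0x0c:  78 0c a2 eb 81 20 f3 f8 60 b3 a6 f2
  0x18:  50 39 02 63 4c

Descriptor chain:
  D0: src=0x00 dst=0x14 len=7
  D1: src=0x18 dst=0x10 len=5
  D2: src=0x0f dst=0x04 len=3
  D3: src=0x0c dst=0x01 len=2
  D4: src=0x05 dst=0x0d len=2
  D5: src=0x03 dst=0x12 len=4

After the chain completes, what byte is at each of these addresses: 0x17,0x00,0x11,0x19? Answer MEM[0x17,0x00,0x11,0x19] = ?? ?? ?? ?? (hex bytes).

  after D0: wrote 7B at 0x14 = 77aa8b71982d22
  after D1: wrote 5B at 0x10 = 982d22634c
  after D2: wrote 3B at 0x04 = eb982d
  after D3: wrote 2B at 0x01 = 780c
  after D4: wrote 2B at 0x0d = 982d
  after D5: wrote 4B at 0x12 = 71eb982d
query mem[0x17]=0x71, mem[0x00]=0x77, mem[0x11]=0x2d, mem[0x19]=0x2d

MEM[0x17,0x00,0x11,0x19] = 71 77 2d 2d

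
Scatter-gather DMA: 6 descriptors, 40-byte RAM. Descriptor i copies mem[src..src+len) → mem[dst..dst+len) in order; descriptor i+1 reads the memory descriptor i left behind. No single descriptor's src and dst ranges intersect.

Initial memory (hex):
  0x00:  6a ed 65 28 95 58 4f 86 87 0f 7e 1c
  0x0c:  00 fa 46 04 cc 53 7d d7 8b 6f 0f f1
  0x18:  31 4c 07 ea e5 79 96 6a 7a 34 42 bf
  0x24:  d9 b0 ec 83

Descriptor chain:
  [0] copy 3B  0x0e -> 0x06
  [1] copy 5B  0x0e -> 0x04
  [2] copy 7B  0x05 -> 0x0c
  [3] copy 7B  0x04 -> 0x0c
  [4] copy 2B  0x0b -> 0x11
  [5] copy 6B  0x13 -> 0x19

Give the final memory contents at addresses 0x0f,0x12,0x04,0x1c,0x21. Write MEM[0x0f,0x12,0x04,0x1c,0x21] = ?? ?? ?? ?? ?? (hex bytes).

MEM[0x0f,0x12,0x04,0x1c,0x21] = 53 46 46 0f 34

[0] 0x0e->0x06 len=3 : 46 04 cc
[1] 0x0e->0x04 len=5 : 46 04 cc 53 7d
[2] 0x05->0x0c len=7 : 04 cc 53 7d 0f 7e 1c
[3] 0x04->0x0c len=7 : 46 04 cc 53 7d 0f 7e
[4] 0x0b->0x11 len=2 : 1c 46
[5] 0x13->0x19 len=6 : d7 8b 6f 0f f1 31
query mem[0x0f]=0x53, mem[0x12]=0x46, mem[0x04]=0x46, mem[0x1c]=0x0f, mem[0x21]=0x34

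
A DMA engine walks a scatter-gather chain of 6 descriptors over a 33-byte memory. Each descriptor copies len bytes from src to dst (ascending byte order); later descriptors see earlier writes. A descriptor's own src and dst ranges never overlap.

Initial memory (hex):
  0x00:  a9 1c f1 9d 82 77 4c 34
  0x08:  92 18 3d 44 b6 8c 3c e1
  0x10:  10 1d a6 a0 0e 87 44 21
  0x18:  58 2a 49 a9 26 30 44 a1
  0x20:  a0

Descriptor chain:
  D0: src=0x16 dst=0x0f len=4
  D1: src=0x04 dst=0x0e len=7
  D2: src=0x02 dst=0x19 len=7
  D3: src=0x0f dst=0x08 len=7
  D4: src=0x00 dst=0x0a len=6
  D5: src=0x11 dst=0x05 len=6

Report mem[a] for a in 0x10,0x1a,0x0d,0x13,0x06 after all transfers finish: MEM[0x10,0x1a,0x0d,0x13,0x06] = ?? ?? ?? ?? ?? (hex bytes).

MEM[0x10,0x1a,0x0d,0x13,0x06] = 4c 9d 9d 18 92

[0] 0x16->0x0f len=4 : 44 21 58 2a
[1] 0x04->0x0e len=7 : 82 77 4c 34 92 18 3d
[2] 0x02->0x19 len=7 : f1 9d 82 77 4c 34 92
[3] 0x0f->0x08 len=7 : 77 4c 34 92 18 3d 87
[4] 0x00->0x0a len=6 : a9 1c f1 9d 82 77
[5] 0x11->0x05 len=6 : 34 92 18 3d 87 44
query mem[0x10]=0x4c, mem[0x1a]=0x9d, mem[0x0d]=0x9d, mem[0x13]=0x18, mem[0x06]=0x92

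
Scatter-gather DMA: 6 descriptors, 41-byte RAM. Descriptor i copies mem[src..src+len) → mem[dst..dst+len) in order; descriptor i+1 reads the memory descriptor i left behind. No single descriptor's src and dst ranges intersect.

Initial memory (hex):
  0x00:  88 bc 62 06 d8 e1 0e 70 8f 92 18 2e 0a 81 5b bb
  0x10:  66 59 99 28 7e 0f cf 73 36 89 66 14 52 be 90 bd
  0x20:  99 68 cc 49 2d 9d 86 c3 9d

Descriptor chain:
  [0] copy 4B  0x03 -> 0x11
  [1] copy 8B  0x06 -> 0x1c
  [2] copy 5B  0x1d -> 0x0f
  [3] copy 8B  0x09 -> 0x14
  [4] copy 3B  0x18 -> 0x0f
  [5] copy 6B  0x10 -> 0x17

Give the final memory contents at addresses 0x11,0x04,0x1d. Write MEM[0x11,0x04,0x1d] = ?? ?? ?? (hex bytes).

#0 dst[0x11+4] := {0x06,0xd8,0xe1,0x0e}
#1 dst[0x1c+8] := {0x0e,0x70,0x8f,0x92,0x18,0x2e,0x0a,0x81}
#2 dst[0x0f+5] := {0x70,0x8f,0x92,0x18,0x2e}
#3 dst[0x14+8] := {0x92,0x18,0x2e,0x0a,0x81,0x5b,0x70,0x8f}
#4 dst[0x0f+3] := {0x81,0x5b,0x70}
#5 dst[0x17+6] := {0x5b,0x70,0x18,0x2e,0x92,0x18}
query mem[0x11]=0x70, mem[0x04]=0xd8, mem[0x1d]=0x70

MEM[0x11,0x04,0x1d] = 70 d8 70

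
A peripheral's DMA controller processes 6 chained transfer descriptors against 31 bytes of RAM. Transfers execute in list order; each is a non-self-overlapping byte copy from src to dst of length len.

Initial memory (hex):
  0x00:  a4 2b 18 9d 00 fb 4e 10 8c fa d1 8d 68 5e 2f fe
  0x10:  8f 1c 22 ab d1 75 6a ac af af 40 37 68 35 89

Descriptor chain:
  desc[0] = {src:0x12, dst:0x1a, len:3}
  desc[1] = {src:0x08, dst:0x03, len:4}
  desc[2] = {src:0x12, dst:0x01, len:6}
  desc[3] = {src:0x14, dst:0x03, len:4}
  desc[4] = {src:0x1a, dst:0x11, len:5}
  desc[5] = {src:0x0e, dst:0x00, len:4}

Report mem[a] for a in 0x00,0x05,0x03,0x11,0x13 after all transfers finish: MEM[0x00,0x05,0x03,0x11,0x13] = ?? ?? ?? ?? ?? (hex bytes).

  after D0: wrote 3B at 0x1a = 22abd1
  after D1: wrote 4B at 0x03 = 8cfad18d
  after D2: wrote 6B at 0x01 = 22abd1756aac
  after D3: wrote 4B at 0x03 = d1756aac
  after D4: wrote 5B at 0x11 = 22abd13589
  after D5: wrote 4B at 0x00 = 2ffe8f22
query mem[0x00]=0x2f, mem[0x05]=0x6a, mem[0x03]=0x22, mem[0x11]=0x22, mem[0x13]=0xd1

MEM[0x00,0x05,0x03,0x11,0x13] = 2f 6a 22 22 d1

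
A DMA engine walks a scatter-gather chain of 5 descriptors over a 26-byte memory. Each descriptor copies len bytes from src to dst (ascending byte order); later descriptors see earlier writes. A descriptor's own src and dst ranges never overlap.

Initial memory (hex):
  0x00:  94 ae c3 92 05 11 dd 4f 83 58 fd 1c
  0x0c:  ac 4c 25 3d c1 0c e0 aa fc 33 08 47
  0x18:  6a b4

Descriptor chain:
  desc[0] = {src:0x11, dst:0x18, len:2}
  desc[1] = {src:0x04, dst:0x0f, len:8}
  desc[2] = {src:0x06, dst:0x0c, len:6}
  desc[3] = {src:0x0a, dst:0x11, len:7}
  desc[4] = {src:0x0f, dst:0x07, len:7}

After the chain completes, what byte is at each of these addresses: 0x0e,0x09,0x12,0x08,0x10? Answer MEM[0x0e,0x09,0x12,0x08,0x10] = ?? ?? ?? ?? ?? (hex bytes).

MEM[0x0e,0x09,0x12,0x08,0x10] = 83 fd 1c fd fd

  after D0: wrote 2B at 0x18 = 0ce0
  after D1: wrote 8B at 0x0f = 0511dd4f8358fd1c
  after D2: wrote 6B at 0x0c = dd4f8358fd1c
  after D3: wrote 7B at 0x11 = fd1cdd4f8358fd
  after D4: wrote 7B at 0x07 = 58fdfd1cdd4f83
query mem[0x0e]=0x83, mem[0x09]=0xfd, mem[0x12]=0x1c, mem[0x08]=0xfd, mem[0x10]=0xfd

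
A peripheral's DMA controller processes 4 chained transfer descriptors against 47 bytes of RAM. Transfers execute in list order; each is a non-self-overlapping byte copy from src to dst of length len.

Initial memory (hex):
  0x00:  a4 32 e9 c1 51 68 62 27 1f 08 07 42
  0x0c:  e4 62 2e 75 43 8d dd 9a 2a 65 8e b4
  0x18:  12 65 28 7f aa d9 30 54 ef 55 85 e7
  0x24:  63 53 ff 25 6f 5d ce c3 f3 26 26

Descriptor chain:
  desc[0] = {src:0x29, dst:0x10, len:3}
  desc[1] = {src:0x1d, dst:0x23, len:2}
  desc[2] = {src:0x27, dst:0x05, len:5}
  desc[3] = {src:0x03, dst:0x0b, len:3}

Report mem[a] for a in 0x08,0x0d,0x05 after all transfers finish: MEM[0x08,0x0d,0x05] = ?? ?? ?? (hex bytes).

[0] 0x29->0x10 len=3 : 5d ce c3
[1] 0x1d->0x23 len=2 : d9 30
[2] 0x27->0x05 len=5 : 25 6f 5d ce c3
[3] 0x03->0x0b len=3 : c1 51 25
query mem[0x08]=0xce, mem[0x0d]=0x25, mem[0x05]=0x25

MEM[0x08,0x0d,0x05] = ce 25 25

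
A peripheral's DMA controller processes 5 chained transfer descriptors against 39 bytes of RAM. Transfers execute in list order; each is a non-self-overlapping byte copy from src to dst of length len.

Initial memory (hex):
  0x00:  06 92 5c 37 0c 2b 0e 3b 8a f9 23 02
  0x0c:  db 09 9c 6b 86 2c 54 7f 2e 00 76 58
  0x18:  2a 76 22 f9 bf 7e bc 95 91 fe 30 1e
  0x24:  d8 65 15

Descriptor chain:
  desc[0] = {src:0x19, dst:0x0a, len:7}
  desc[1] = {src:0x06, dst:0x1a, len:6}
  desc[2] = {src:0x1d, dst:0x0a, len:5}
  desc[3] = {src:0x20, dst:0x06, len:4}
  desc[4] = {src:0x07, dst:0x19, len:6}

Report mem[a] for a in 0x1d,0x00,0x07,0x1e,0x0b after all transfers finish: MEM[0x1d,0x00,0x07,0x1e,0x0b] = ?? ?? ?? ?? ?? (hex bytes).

MEM[0x1d,0x00,0x07,0x1e,0x0b] = 76 06 fe 22 76

[0] 0x19->0x0a len=7 : 76 22 f9 bf 7e bc 95
[1] 0x06->0x1a len=6 : 0e 3b 8a f9 76 22
[2] 0x1d->0x0a len=5 : f9 76 22 91 fe
[3] 0x20->0x06 len=4 : 91 fe 30 1e
[4] 0x07->0x19 len=6 : fe 30 1e f9 76 22
query mem[0x1d]=0x76, mem[0x00]=0x06, mem[0x07]=0xfe, mem[0x1e]=0x22, mem[0x0b]=0x76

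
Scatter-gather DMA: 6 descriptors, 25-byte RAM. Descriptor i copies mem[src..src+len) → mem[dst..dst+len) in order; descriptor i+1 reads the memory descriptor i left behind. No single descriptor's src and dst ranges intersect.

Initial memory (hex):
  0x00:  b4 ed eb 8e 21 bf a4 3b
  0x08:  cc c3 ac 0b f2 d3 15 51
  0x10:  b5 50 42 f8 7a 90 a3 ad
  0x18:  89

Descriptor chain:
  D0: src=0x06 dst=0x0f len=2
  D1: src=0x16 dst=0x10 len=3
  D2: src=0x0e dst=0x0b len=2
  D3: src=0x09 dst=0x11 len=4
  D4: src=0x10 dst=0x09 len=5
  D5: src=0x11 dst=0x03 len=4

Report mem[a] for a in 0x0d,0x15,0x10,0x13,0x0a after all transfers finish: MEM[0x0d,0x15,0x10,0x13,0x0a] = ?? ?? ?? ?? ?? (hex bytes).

D0: mem[0x0f..0x10] <- [a4 3b]
D1: mem[0x10..0x12] <- [a3 ad 89]
D2: mem[0x0b..0x0c] <- [15 a4]
D3: mem[0x11..0x14] <- [c3 ac 15 a4]
D4: mem[0x09..0x0d] <- [a3 c3 ac 15 a4]
D5: mem[0x03..0x06] <- [c3 ac 15 a4]
query mem[0x0d]=0xa4, mem[0x15]=0x90, mem[0x10]=0xa3, mem[0x13]=0x15, mem[0x0a]=0xc3

MEM[0x0d,0x15,0x10,0x13,0x0a] = a4 90 a3 15 c3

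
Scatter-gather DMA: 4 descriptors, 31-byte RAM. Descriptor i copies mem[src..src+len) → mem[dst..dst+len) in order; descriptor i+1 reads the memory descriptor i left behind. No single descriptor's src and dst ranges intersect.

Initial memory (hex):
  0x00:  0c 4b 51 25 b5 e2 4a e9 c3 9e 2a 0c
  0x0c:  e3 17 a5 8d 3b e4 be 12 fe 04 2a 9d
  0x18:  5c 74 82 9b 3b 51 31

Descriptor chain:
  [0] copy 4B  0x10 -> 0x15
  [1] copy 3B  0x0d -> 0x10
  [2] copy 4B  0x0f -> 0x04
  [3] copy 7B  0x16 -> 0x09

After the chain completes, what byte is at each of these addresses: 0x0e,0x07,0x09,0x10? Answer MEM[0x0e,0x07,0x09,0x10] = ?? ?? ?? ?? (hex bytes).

#0 dst[0x15+4] := {0x3b,0xe4,0xbe,0x12}
#1 dst[0x10+3] := {0x17,0xa5,0x8d}
#2 dst[0x04+4] := {0x8d,0x17,0xa5,0x8d}
#3 dst[0x09+7] := {0xe4,0xbe,0x12,0x74,0x82,0x9b,0x3b}
query mem[0x0e]=0x9b, mem[0x07]=0x8d, mem[0x09]=0xe4, mem[0x10]=0x17

MEM[0x0e,0x07,0x09,0x10] = 9b 8d e4 17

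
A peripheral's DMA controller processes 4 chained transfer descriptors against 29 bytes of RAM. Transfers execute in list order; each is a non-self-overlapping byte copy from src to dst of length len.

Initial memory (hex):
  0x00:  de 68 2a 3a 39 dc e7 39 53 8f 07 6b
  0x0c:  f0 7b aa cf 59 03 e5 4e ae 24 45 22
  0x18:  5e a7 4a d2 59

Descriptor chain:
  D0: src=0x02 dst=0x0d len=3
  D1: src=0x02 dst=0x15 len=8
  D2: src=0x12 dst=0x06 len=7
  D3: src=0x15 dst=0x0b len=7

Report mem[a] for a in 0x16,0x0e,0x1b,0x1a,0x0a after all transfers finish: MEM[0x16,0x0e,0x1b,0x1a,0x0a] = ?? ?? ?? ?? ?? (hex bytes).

[0] 0x02->0x0d len=3 : 2a 3a 39
[1] 0x02->0x15 len=8 : 2a 3a 39 dc e7 39 53 8f
[2] 0x12->0x06 len=7 : e5 4e ae 2a 3a 39 dc
[3] 0x15->0x0b len=7 : 2a 3a 39 dc e7 39 53
query mem[0x16]=0x3a, mem[0x0e]=0xdc, mem[0x1b]=0x53, mem[0x1a]=0x39, mem[0x0a]=0x3a

MEM[0x16,0x0e,0x1b,0x1a,0x0a] = 3a dc 53 39 3a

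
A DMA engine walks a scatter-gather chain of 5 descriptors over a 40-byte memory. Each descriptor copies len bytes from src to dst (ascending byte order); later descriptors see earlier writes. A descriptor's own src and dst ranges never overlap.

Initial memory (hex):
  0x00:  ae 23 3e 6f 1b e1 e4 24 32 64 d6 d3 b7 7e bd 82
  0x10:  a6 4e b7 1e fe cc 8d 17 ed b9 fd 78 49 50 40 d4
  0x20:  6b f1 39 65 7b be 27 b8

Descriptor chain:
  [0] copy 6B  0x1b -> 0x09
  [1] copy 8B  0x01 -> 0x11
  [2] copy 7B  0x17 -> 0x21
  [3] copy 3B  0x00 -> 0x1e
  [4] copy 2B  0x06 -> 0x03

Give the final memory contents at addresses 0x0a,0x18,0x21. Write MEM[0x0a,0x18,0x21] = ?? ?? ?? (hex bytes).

MEM[0x0a,0x18,0x21] = 49 32 24

#0 dst[0x09+6] := {0x78,0x49,0x50,0x40,0xd4,0x6b}
#1 dst[0x11+8] := {0x23,0x3e,0x6f,0x1b,0xe1,0xe4,0x24,0x32}
#2 dst[0x21+7] := {0x24,0x32,0xb9,0xfd,0x78,0x49,0x50}
#3 dst[0x1e+3] := {0xae,0x23,0x3e}
#4 dst[0x03+2] := {0xe4,0x24}
query mem[0x0a]=0x49, mem[0x18]=0x32, mem[0x21]=0x24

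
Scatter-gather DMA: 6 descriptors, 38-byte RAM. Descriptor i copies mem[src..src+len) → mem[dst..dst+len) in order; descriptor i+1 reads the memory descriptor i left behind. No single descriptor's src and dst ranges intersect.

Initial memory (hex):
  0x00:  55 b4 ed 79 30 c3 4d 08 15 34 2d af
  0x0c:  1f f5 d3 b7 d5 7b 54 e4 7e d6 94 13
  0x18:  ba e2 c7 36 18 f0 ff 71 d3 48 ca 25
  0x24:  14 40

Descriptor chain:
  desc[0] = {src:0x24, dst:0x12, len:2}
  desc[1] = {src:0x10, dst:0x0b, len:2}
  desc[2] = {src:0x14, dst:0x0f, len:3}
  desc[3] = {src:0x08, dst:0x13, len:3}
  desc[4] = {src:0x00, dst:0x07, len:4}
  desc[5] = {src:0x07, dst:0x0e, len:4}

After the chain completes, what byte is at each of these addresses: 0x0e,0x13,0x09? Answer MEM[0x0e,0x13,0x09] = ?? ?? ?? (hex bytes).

#0 dst[0x12+2] := {0x14,0x40}
#1 dst[0x0b+2] := {0xd5,0x7b}
#2 dst[0x0f+3] := {0x7e,0xd6,0x94}
#3 dst[0x13+3] := {0x15,0x34,0x2d}
#4 dst[0x07+4] := {0x55,0xb4,0xed,0x79}
#5 dst[0x0e+4] := {0x55,0xb4,0xed,0x79}
query mem[0x0e]=0x55, mem[0x13]=0x15, mem[0x09]=0xed

MEM[0x0e,0x13,0x09] = 55 15 ed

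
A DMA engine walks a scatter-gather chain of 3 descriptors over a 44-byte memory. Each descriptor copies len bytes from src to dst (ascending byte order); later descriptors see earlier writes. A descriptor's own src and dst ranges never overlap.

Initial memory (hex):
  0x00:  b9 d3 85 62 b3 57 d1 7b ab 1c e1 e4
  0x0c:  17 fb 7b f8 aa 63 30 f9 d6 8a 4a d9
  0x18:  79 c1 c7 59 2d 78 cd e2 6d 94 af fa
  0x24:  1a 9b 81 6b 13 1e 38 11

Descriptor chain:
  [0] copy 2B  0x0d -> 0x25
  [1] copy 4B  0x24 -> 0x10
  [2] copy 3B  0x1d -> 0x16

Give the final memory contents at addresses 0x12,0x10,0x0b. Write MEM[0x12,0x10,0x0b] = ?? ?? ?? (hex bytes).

MEM[0x12,0x10,0x0b] = 7b 1a e4

D0: mem[0x25..0x26] <- [fb 7b]
D1: mem[0x10..0x13] <- [1a fb 7b 6b]
D2: mem[0x16..0x18] <- [78 cd e2]
query mem[0x12]=0x7b, mem[0x10]=0x1a, mem[0x0b]=0xe4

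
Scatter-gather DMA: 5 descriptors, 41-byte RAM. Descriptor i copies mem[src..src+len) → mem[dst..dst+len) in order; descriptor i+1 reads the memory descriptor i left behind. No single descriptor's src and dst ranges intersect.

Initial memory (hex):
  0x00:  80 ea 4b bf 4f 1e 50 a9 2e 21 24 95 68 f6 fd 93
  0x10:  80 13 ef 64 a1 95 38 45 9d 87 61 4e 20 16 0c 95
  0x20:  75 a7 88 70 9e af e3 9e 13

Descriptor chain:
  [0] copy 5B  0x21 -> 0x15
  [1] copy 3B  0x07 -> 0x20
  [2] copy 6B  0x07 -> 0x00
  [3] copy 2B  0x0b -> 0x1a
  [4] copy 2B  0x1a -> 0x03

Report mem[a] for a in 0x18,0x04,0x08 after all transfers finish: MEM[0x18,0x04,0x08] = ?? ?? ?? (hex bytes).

#0 dst[0x15+5] := {0xa7,0x88,0x70,0x9e,0xaf}
#1 dst[0x20+3] := {0xa9,0x2e,0x21}
#2 dst[0x00+6] := {0xa9,0x2e,0x21,0x24,0x95,0x68}
#3 dst[0x1a+2] := {0x95,0x68}
#4 dst[0x03+2] := {0x95,0x68}
query mem[0x18]=0x9e, mem[0x04]=0x68, mem[0x08]=0x2e

MEM[0x18,0x04,0x08] = 9e 68 2e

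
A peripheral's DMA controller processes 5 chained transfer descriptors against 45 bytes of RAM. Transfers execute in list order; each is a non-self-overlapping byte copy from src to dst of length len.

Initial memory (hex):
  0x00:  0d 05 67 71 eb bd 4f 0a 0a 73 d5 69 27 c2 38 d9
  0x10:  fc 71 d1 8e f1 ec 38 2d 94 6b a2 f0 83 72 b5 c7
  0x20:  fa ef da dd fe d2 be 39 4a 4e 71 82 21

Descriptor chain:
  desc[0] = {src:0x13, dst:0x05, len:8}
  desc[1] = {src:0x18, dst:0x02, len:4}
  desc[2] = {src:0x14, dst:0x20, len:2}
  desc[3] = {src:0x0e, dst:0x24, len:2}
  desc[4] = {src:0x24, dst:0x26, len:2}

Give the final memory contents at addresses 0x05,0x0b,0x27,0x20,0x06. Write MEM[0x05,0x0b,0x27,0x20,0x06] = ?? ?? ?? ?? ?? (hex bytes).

MEM[0x05,0x0b,0x27,0x20,0x06] = f0 6b d9 f1 f1

[0] 0x13->0x05 len=8 : 8e f1 ec 38 2d 94 6b a2
[1] 0x18->0x02 len=4 : 94 6b a2 f0
[2] 0x14->0x20 len=2 : f1 ec
[3] 0x0e->0x24 len=2 : 38 d9
[4] 0x24->0x26 len=2 : 38 d9
query mem[0x05]=0xf0, mem[0x0b]=0x6b, mem[0x27]=0xd9, mem[0x20]=0xf1, mem[0x06]=0xf1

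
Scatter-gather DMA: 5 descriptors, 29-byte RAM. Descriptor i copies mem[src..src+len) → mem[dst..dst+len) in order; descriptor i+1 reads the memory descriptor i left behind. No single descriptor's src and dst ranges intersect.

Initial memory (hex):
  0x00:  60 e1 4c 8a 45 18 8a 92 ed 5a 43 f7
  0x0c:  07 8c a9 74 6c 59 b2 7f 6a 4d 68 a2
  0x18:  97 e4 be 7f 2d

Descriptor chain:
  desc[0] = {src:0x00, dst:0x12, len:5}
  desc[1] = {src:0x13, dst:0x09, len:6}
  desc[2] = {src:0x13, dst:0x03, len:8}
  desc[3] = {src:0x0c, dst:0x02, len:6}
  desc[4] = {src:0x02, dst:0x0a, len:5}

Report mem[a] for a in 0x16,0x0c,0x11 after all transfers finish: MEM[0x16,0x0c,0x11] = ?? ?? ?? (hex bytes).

#0 dst[0x12+5] := {0x60,0xe1,0x4c,0x8a,0x45}
#1 dst[0x09+6] := {0xe1,0x4c,0x8a,0x45,0xa2,0x97}
#2 dst[0x03+8] := {0xe1,0x4c,0x8a,0x45,0xa2,0x97,0xe4,0xbe}
#3 dst[0x02+6] := {0x45,0xa2,0x97,0x74,0x6c,0x59}
#4 dst[0x0a+5] := {0x45,0xa2,0x97,0x74,0x6c}
query mem[0x16]=0x45, mem[0x0c]=0x97, mem[0x11]=0x59

MEM[0x16,0x0c,0x11] = 45 97 59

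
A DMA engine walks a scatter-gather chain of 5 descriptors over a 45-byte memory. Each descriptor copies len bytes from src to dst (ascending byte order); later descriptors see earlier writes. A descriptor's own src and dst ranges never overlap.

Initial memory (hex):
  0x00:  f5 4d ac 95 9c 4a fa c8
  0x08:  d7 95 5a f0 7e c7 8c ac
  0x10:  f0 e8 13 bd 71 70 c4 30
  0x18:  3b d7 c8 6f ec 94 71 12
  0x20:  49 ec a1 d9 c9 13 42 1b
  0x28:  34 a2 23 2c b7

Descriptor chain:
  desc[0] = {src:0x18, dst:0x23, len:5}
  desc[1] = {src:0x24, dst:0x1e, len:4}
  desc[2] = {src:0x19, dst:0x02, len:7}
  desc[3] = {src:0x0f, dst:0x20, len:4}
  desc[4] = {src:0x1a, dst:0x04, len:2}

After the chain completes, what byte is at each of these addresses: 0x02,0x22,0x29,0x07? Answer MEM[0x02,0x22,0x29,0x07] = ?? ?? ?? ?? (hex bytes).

[0] 0x18->0x23 len=5 : 3b d7 c8 6f ec
[1] 0x24->0x1e len=4 : d7 c8 6f ec
[2] 0x19->0x02 len=7 : d7 c8 6f ec 94 d7 c8
[3] 0x0f->0x20 len=4 : ac f0 e8 13
[4] 0x1a->0x04 len=2 : c8 6f
query mem[0x02]=0xd7, mem[0x22]=0xe8, mem[0x29]=0xa2, mem[0x07]=0xd7

MEM[0x02,0x22,0x29,0x07] = d7 e8 a2 d7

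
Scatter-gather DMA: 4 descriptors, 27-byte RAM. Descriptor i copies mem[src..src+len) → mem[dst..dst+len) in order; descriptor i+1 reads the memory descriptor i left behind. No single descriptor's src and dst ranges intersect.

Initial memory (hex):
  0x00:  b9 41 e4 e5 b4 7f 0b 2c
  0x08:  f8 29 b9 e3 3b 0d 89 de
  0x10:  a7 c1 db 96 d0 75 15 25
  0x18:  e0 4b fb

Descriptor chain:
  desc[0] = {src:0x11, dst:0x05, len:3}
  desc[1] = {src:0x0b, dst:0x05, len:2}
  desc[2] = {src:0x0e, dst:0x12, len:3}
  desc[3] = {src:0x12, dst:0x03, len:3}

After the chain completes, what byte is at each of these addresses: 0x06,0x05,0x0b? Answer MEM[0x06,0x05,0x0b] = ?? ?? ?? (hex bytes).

D0: mem[0x05..0x07] <- [c1 db 96]
D1: mem[0x05..0x06] <- [e3 3b]
D2: mem[0x12..0x14] <- [89 de a7]
D3: mem[0x03..0x05] <- [89 de a7]
query mem[0x06]=0x3b, mem[0x05]=0xa7, mem[0x0b]=0xe3

MEM[0x06,0x05,0x0b] = 3b a7 e3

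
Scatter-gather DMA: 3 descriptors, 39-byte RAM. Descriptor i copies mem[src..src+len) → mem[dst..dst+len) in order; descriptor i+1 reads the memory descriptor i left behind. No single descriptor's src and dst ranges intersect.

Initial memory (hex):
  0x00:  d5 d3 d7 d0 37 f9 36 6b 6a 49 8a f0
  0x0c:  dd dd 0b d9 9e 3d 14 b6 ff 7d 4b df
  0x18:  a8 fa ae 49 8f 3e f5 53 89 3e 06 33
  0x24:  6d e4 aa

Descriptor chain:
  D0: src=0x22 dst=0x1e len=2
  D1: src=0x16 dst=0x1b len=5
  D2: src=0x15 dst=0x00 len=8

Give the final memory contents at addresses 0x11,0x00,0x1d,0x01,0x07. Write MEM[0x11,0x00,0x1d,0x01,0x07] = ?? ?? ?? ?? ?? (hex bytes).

MEM[0x11,0x00,0x1d,0x01,0x07] = 3d 7d a8 4b df

D0: mem[0x1e..0x1f] <- [06 33]
D1: mem[0x1b..0x1f] <- [4b df a8 fa ae]
D2: mem[0x00..0x07] <- [7d 4b df a8 fa ae 4b df]
query mem[0x11]=0x3d, mem[0x00]=0x7d, mem[0x1d]=0xa8, mem[0x01]=0x4b, mem[0x07]=0xdf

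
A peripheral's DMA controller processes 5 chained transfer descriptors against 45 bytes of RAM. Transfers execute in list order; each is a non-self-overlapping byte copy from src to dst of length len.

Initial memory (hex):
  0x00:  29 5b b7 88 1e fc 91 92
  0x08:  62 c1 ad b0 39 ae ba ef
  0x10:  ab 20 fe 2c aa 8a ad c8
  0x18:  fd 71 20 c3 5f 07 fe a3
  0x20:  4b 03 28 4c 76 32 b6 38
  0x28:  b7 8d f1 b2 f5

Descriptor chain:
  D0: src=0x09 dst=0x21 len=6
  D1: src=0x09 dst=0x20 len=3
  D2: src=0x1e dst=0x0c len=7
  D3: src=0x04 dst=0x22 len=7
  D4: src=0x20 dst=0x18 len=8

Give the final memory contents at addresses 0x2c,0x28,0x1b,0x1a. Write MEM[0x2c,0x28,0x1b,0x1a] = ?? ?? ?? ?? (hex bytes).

MEM[0x2c,0x28,0x1b,0x1a] = f5 ad fc 1e

  after D0: wrote 6B at 0x21 = c1adb039aeba
  after D1: wrote 3B at 0x20 = c1adb0
  after D2: wrote 7B at 0x0c = fea3c1adb0b039
  after D3: wrote 7B at 0x22 = 1efc919262c1ad
  after D4: wrote 8B at 0x18 = c1ad1efc919262c1
query mem[0x2c]=0xf5, mem[0x28]=0xad, mem[0x1b]=0xfc, mem[0x1a]=0x1e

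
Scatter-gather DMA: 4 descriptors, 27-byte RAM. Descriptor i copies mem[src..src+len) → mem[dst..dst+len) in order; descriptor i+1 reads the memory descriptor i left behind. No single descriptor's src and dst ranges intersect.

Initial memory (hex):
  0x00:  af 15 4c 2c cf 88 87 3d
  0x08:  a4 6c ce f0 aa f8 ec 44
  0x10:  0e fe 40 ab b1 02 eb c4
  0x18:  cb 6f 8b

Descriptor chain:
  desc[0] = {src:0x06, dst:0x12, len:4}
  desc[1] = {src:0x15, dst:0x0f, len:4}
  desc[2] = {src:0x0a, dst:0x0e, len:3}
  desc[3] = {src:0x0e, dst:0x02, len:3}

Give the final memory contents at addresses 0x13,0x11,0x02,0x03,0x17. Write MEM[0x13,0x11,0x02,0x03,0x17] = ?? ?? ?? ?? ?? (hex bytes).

  after D0: wrote 4B at 0x12 = 873da46c
  after D1: wrote 4B at 0x0f = 6cebc4cb
  after D2: wrote 3B at 0x0e = cef0aa
  after D3: wrote 3B at 0x02 = cef0aa
query mem[0x13]=0x3d, mem[0x11]=0xc4, mem[0x02]=0xce, mem[0x03]=0xf0, mem[0x17]=0xc4

MEM[0x13,0x11,0x02,0x03,0x17] = 3d c4 ce f0 c4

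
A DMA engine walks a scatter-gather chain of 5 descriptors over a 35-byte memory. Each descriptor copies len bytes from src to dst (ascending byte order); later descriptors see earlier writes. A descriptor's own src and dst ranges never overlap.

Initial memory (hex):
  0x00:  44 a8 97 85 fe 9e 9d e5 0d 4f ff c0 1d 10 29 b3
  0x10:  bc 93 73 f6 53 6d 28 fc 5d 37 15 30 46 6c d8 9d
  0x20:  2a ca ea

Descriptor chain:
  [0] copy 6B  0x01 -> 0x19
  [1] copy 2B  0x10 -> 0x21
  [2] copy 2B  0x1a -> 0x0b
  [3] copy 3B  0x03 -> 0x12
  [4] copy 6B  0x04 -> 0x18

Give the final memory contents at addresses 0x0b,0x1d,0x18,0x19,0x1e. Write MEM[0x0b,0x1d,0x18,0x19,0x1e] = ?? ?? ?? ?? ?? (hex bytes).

#0 dst[0x19+6] := {0xa8,0x97,0x85,0xfe,0x9e,0x9d}
#1 dst[0x21+2] := {0xbc,0x93}
#2 dst[0x0b+2] := {0x97,0x85}
#3 dst[0x12+3] := {0x85,0xfe,0x9e}
#4 dst[0x18+6] := {0xfe,0x9e,0x9d,0xe5,0x0d,0x4f}
query mem[0x0b]=0x97, mem[0x1d]=0x4f, mem[0x18]=0xfe, mem[0x19]=0x9e, mem[0x1e]=0x9d

MEM[0x0b,0x1d,0x18,0x19,0x1e] = 97 4f fe 9e 9d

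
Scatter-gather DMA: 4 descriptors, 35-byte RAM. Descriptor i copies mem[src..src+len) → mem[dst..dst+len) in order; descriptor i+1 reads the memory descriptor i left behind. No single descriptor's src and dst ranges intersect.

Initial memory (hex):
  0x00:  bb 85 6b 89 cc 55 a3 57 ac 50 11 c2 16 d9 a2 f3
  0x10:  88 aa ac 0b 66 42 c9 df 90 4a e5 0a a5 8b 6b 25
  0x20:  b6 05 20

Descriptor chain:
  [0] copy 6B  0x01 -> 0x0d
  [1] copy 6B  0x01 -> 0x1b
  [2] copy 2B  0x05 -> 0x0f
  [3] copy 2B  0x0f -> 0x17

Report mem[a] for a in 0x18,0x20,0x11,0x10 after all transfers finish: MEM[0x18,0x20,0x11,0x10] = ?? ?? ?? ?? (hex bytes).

#0 dst[0x0d+6] := {0x85,0x6b,0x89,0xcc,0x55,0xa3}
#1 dst[0x1b+6] := {0x85,0x6b,0x89,0xcc,0x55,0xa3}
#2 dst[0x0f+2] := {0x55,0xa3}
#3 dst[0x17+2] := {0x55,0xa3}
query mem[0x18]=0xa3, mem[0x20]=0xa3, mem[0x11]=0x55, mem[0x10]=0xa3

MEM[0x18,0x20,0x11,0x10] = a3 a3 55 a3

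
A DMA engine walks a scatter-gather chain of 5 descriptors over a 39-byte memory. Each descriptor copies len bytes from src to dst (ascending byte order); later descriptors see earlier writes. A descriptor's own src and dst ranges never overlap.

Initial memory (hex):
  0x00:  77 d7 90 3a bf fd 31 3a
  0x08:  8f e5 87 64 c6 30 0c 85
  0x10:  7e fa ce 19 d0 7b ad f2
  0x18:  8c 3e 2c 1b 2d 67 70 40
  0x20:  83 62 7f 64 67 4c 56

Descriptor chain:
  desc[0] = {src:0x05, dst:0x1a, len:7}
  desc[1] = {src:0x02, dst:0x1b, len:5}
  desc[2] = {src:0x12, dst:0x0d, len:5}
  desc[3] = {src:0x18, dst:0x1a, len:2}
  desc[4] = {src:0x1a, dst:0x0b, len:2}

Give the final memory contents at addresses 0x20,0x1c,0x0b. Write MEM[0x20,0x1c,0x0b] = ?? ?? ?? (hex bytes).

  after D0: wrote 7B at 0x1a = fd313a8fe58764
  after D1: wrote 5B at 0x1b = 903abffd31
  after D2: wrote 5B at 0x0d = ce19d07bad
  after D3: wrote 2B at 0x1a = 8c3e
  after D4: wrote 2B at 0x0b = 8c3e
query mem[0x20]=0x64, mem[0x1c]=0x3a, mem[0x0b]=0x8c

MEM[0x20,0x1c,0x0b] = 64 3a 8c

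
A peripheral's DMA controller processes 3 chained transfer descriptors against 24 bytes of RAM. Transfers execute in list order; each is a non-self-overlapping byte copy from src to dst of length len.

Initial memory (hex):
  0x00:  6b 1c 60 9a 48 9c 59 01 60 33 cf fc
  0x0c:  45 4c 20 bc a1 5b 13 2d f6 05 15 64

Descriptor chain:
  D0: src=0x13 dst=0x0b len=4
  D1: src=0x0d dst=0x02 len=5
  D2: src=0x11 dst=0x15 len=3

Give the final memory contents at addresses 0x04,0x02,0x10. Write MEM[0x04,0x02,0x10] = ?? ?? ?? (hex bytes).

MEM[0x04,0x02,0x10] = bc 05 a1

[0] 0x13->0x0b len=4 : 2d f6 05 15
[1] 0x0d->0x02 len=5 : 05 15 bc a1 5b
[2] 0x11->0x15 len=3 : 5b 13 2d
query mem[0x04]=0xbc, mem[0x02]=0x05, mem[0x10]=0xa1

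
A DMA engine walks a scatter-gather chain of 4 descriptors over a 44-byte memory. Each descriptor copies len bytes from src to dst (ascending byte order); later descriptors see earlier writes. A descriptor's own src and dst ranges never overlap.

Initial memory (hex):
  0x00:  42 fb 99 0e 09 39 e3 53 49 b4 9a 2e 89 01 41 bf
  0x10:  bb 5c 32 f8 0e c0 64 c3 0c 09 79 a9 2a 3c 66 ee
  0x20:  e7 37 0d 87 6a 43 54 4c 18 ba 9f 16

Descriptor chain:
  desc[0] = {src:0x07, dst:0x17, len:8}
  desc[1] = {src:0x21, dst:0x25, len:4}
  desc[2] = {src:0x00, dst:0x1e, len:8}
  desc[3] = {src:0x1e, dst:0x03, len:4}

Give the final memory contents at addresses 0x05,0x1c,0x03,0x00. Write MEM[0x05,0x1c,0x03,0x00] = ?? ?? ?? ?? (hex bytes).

[0] 0x07->0x17 len=8 : 53 49 b4 9a 2e 89 01 41
[1] 0x21->0x25 len=4 : 37 0d 87 6a
[2] 0x00->0x1e len=8 : 42 fb 99 0e 09 39 e3 53
[3] 0x1e->0x03 len=4 : 42 fb 99 0e
query mem[0x05]=0x99, mem[0x1c]=0x89, mem[0x03]=0x42, mem[0x00]=0x42

MEM[0x05,0x1c,0x03,0x00] = 99 89 42 42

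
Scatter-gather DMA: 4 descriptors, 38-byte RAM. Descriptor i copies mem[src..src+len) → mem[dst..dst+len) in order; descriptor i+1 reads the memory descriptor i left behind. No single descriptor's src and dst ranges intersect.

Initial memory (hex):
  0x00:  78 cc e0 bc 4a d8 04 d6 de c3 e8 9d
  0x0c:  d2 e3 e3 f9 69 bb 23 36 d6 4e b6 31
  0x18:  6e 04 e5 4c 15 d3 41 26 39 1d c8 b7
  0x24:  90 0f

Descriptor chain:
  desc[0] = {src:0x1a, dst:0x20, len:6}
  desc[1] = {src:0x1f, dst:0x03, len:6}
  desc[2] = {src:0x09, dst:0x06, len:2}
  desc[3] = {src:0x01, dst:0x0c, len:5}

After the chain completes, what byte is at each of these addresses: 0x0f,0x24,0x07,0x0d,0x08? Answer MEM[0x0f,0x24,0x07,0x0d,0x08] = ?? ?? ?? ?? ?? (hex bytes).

MEM[0x0f,0x24,0x07,0x0d,0x08] = e5 41 e8 e0 41

D0: mem[0x20..0x25] <- [e5 4c 15 d3 41 26]
D1: mem[0x03..0x08] <- [26 e5 4c 15 d3 41]
D2: mem[0x06..0x07] <- [c3 e8]
D3: mem[0x0c..0x10] <- [cc e0 26 e5 4c]
query mem[0x0f]=0xe5, mem[0x24]=0x41, mem[0x07]=0xe8, mem[0x0d]=0xe0, mem[0x08]=0x41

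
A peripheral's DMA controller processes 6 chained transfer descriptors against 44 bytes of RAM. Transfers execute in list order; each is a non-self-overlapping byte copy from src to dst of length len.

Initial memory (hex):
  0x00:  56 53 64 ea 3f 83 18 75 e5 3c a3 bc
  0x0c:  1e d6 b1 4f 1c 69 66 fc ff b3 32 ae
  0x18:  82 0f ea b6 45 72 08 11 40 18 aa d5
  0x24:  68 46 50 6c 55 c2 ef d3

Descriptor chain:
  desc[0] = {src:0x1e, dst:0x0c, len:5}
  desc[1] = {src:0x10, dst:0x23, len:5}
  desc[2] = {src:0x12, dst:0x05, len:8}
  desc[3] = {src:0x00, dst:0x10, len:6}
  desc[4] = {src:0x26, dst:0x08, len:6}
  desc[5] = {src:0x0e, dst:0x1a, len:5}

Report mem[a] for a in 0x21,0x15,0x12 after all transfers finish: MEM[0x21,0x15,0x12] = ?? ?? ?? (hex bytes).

MEM[0x21,0x15,0x12] = 18 66 64

[0] 0x1e->0x0c len=5 : 08 11 40 18 aa
[1] 0x10->0x23 len=5 : aa 69 66 fc ff
[2] 0x12->0x05 len=8 : 66 fc ff b3 32 ae 82 0f
[3] 0x00->0x10 len=6 : 56 53 64 ea 3f 66
[4] 0x26->0x08 len=6 : fc ff 55 c2 ef d3
[5] 0x0e->0x1a len=5 : 40 18 56 53 64
query mem[0x21]=0x18, mem[0x15]=0x66, mem[0x12]=0x64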